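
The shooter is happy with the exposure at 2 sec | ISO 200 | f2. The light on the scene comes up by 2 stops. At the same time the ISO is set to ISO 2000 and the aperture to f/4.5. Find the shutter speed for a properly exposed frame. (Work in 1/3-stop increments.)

1/4s

Scene light: 2 stops brighter.
ISO: 200 → 250 → 320 → 400 → 500 → 640 → 800 → 1000 → 1250 → 1600 → 2000 — 3 1/3 stops higher (brighter).
Aperture: f/2 → f/2.2 → f/2.5 → f/2.8 → f/3.2 → f/3.5 → f/4 → f/4.5 — 2 1/3 stops narrower (darker).
Net so far: 3 stops brighter. Shutter speed: 2 → 1.6 → 1.3 → 1 → 0.8 → 0.6 → 0.5 → 0.4 → 0.3 → 1/4.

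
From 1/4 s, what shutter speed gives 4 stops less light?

Shutter speed: 1/4 → 1/8 → 1/15 → 1/30 → 1/60 — 4 stops shorter (darker).

1/60s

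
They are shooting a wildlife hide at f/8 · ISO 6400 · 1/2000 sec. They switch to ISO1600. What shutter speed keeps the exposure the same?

ISO: 6400 → 3200 → 1600 — 2 stops dropped (darker).
Need 2 stops brighter from the shutter speed: 1/2000 → 1/1000 → 1/500.

1/500s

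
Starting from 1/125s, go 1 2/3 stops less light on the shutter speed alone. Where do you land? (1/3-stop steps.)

Shutter speed: 1/125 → 1/160 → 1/200 → 1/250 → 1/320 → 1/400 — 1 2/3 stops shorter (darker).

1/400s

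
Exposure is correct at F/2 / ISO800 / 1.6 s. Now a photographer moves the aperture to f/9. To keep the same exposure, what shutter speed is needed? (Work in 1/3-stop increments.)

30 s

Aperture: f/2 → f/2.2 → f/2.5 → f/2.8 → f/3.2 → f/3.5 → f/4 → f/4.5 → f/5 → f/5.6 → f/6.3 → f/7.1 → f/8 → f/9 — 4 1/3 stops stopped down (darker).
Need 4 1/3 stops brighter from the shutter speed: 1.6 → 2 → 2.5 → 3.2 → 4 → 5 → 6 → 8 → 10 → 13 → 15 → 20 → 25 → 30.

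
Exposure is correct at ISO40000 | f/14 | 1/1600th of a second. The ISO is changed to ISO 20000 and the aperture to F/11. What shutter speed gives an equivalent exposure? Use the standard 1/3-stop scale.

1/1250s

ISO: 40000 → 32000 → 25600 → 20000 — 1 stop lower (darker).
Aperture: f/14 → f/13 → f/11 — 2/3 stop larger aperture (brighter).
Net change so far: 1/3 stop darker. Offset with the shutter speed: 1/1600 → 1/1250.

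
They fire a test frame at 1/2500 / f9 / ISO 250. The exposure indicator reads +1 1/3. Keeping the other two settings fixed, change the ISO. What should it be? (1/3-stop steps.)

Overexposed by 1 1/3 stops → need 1 1/3 stops darker.
ISO: 250 → 200 → 160 → 125 → 100.

ISO 100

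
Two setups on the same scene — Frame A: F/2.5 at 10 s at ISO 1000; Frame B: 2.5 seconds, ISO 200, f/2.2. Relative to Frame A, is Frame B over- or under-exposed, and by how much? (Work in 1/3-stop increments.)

4 stops darker

Aperture: f/2.5 → f/2.2 — 1/3 stop wider (brighter).
Shutter speed: 10 → 8 → 6 → 5 → 4 → 3.2 → 2.5 — 2 stops shorter (darker).
ISO: 1000 → 800 → 640 → 500 → 400 → 320 → 250 → 200 — 2 1/3 stops dropped (darker).
Net: +1/3 −2 −2 1/3 = −4 stops.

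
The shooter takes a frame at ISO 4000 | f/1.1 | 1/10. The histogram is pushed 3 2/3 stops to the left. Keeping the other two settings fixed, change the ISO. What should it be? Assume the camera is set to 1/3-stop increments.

ISO 51200

Underexposed by 3 2/3 stops → need 3 2/3 stops brighter.
ISO: 4000 → 5000 → 6400 → 8000 → 10000 → 12800 → 16000 → 20000 → 25600 → 32000 → 40000 → 51200.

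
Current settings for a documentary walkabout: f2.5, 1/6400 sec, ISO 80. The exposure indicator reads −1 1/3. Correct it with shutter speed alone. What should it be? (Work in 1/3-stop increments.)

Underexposed by 1 1/3 stops → need 1 1/3 stops brighter.
Shutter speed: 1/6400 → 1/5000 → 1/4000 → 1/3200 → 1/2500.

1/2500s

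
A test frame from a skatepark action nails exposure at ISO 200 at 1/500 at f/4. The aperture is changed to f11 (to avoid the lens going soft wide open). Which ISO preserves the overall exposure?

ISO 1600

Aperture: f/4 → f/5.6 → f/8 → f/11 — 3 stops narrower (darker).
Need 3 stops brighter from the ISO: 200 → 400 → 800 → 1600.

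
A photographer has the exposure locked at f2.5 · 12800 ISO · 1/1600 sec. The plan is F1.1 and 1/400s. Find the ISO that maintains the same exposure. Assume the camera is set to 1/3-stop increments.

Aperture: f/2.5 → f/2.2 → f/2 → f/1.8 → f/1.6 → f/1.4 → f/1.2 → f/1.1 — 2 1/3 stops wider (brighter).
Shutter speed: 1/1600 → 1/1250 → 1/1000 → 1/800 → 1/640 → 1/500 → 1/400 — 2 stops slower (brighter).
Net change so far: 4 1/3 stops brighter. Offset with the ISO: 12800 → 10000 → 8000 → 6400 → 5000 → 4000 → 3200 → 2500 → 2000 → 1600 → 1250 → 1000 → 800 → 640.

ISO 640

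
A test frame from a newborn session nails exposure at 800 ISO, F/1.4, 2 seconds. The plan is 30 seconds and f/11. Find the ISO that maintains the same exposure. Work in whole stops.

ISO 3200

Shutter speed: 2 → 4 → 8 → 15 → 30 — 4 stops longer (brighter).
Aperture: f/1.4 → f/2 → f/2.8 → f/4 → f/5.6 → f/8 → f/11 — 6 stops narrower (darker).
Net change so far: 2 stops darker. Offset with the ISO: 800 → 1600 → 3200.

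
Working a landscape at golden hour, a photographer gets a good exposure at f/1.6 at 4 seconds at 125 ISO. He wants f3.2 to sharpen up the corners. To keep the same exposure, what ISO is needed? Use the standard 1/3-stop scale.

Aperture: f/1.6 → f/1.8 → f/2 → f/2.2 → f/2.5 → f/2.8 → f/3.2 — 2 stops stopped down (darker).
Need 2 stops brighter from the ISO: 125 → 160 → 200 → 250 → 320 → 400 → 500.

ISO 500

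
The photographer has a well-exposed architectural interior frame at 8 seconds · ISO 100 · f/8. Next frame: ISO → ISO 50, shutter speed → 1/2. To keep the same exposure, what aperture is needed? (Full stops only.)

f/1.4

ISO: 100 → 50 — 1 stop lower (darker).
Shutter speed: 8 → 4 → 2 → 1 → 1/2 — 4 stops shorter (darker).
Net change so far: 5 stops darker. Offset with the aperture: f/8 → f/5.6 → f/4 → f/2.8 → f/2 → f/1.4.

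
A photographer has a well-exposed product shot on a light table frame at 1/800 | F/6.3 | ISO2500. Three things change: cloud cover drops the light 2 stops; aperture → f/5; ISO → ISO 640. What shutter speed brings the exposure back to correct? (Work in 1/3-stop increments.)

1/80s

Scene light: 2 stops darker.
Aperture: f/6.3 → f/5.6 → f/5 — 2/3 stop opened up (brighter).
ISO: 2500 → 2000 → 1600 → 1250 → 1000 → 800 → 640 — 2 stops dropped (darker).
Net so far: 3 1/3 stops darker. Shutter speed: 1/800 → 1/640 → 1/500 → 1/400 → 1/320 → 1/250 → 1/200 → 1/160 → 1/125 → 1/100 → 1/80.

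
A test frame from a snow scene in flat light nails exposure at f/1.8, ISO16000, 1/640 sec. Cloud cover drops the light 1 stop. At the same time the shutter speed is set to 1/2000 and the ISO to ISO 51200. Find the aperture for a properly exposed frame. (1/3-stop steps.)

Scene light: 1 stop darker.
Shutter speed: 1/640 → 1/800 → 1/1000 → 1/1250 → 1/1600 → 1/2000 — 1 2/3 stops shorter (darker).
ISO: 16000 → 20000 → 25600 → 32000 → 40000 → 51200 — 1 2/3 stops higher (brighter).
Net so far: 1 stop darker. Aperture: f/1.8 → f/1.6 → f/1.4 → f/1.2.

f/1.2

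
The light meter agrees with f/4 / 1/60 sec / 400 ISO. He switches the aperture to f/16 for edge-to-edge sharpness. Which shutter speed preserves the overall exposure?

Aperture: f/4 → f/5.6 → f/8 → f/11 → f/16 — 4 stops stopped down (darker).
Need 4 stops brighter from the shutter speed: 1/60 → 1/30 → 1/15 → 1/8 → 1/4.

1/4s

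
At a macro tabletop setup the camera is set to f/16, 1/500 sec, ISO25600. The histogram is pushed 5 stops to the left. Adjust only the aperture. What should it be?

f/2.8

Underexposed by 5 stops → need 5 stops brighter.
Aperture: f/16 → f/11 → f/8 → f/5.6 → f/4 → f/2.8.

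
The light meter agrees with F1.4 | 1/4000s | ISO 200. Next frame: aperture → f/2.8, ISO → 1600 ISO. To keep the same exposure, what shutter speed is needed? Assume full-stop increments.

Aperture: f/1.4 → f/2 → f/2.8 — 2 stops smaller aperture (darker).
ISO: 200 → 400 → 800 → 1600 — 3 stops raised (brighter).
Net change so far: 1 stop brighter. Offset with the shutter speed: 1/4000 → 1/8000.

1/8000s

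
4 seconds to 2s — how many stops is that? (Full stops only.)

4 → 2 — count the steps: 1 stop.

1 stop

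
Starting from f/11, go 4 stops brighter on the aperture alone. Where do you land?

f/2.8

Aperture: f/11 → f/8 → f/5.6 → f/4 → f/2.8 — 4 stops wider (brighter).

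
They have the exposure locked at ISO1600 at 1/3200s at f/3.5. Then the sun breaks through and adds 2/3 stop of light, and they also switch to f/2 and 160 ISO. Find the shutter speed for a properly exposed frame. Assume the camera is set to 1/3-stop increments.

Scene light: 2/3 stop brighter.
Aperture: f/3.5 → f/3.2 → f/2.8 → f/2.5 → f/2.2 → f/2 — 1 2/3 stops opened up (brighter).
ISO: 1600 → 1250 → 1000 → 800 → 640 → 500 → 400 → 320 → 250 → 200 → 160 — 3 1/3 stops lower (darker).
Net so far: 1 stop darker. Shutter speed: 1/3200 → 1/2500 → 1/2000 → 1/1600.

1/1600s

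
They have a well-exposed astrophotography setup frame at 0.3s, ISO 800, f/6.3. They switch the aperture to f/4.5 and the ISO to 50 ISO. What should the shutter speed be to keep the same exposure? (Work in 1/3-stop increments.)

2.5 s

Aperture: f/6.3 → f/5.6 → f/5 → f/4.5 — 1 stop opened up (brighter).
ISO: 800 → 640 → 500 → 400 → 320 → 250 → 200 → 160 → 125 → 100 → 80 → 64 → 50 — 4 stops lower (darker).
Net change so far: 3 stops darker. Offset with the shutter speed: 0.3 → 0.4 → 0.5 → 0.6 → 0.8 → 1 → 1.3 → 1.6 → 2 → 2.5.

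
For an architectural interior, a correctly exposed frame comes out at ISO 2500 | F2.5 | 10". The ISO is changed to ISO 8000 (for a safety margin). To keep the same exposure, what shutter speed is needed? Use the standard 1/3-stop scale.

3.2 s

ISO: 2500 → 3200 → 4000 → 5000 → 6400 → 8000 — 1 2/3 stops higher (brighter).
Need 1 2/3 stops darker from the shutter speed: 10 → 8 → 6 → 5 → 4 → 3.2.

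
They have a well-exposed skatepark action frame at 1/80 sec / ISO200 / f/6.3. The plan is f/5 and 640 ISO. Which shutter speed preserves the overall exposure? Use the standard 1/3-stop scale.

Aperture: f/6.3 → f/5.6 → f/5 — 2/3 stop opened up (brighter).
ISO: 200 → 250 → 320 → 400 → 500 → 640 — 1 2/3 stops higher (brighter).
Net change so far: 2 1/3 stops brighter. Offset with the shutter speed: 1/80 → 1/100 → 1/125 → 1/160 → 1/200 → 1/250 → 1/320 → 1/400.

1/400s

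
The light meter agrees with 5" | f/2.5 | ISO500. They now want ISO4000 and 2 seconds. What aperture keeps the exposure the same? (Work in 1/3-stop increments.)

f/4.5

ISO: 500 → 640 → 800 → 1000 → 1250 → 1600 → 2000 → 2500 → 3200 → 4000 — 3 stops raised (brighter).
Shutter speed: 5 → 4 → 3.2 → 2.5 → 2 — 1 1/3 stops shorter (darker).
Net change so far: 1 2/3 stops brighter. Offset with the aperture: f/2.5 → f/2.8 → f/3.2 → f/3.5 → f/4 → f/4.5.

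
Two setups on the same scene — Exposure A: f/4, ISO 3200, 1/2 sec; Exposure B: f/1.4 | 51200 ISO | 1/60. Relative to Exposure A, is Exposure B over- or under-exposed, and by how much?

2 stops brighter

Aperture: f/4 → f/2.8 → f/2 → f/1.4 — 3 stops larger aperture (brighter).
Shutter speed: 1/2 → 1/4 → 1/8 → 1/15 → 1/30 → 1/60 — 5 stops faster (darker).
ISO: 3200 → 6400 → 12800 → 25600 → 51200 — 4 stops higher (brighter).
Net: +3 −5 +4 = +2 stops.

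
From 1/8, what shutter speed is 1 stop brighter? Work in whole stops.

1/4s

Shutter speed: 1/8 → 1/4 — 1 stop longer (brighter).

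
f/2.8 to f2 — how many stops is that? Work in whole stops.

f/2.8 → f/2 — count the steps: 1 stop.

1 stop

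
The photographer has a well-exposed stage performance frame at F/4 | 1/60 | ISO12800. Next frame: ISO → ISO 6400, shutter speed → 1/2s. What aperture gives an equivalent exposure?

ISO: 12800 → 6400 — 1 stop lower (darker).
Shutter speed: 1/60 → 1/30 → 1/15 → 1/8 → 1/4 → 1/2 — 5 stops longer (brighter).
Net change so far: 4 stops brighter. Offset with the aperture: f/4 → f/5.6 → f/8 → f/11 → f/16.

f/16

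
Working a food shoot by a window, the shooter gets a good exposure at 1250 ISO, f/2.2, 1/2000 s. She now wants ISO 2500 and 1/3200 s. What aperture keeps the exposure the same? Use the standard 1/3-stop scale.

f/2.5

ISO: 1250 → 1600 → 2000 → 2500 — 1 stop higher (brighter).
Shutter speed: 1/2000 → 1/2500 → 1/3200 — 2/3 stop faster (darker).
Net change so far: 1/3 stop brighter. Offset with the aperture: f/2.2 → f/2.5.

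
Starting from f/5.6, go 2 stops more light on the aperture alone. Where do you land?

Aperture: f/5.6 → f/4 → f/2.8 — 2 stops opened up (brighter).

f/2.8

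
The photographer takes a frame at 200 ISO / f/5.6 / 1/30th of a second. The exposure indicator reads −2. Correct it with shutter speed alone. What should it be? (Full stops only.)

Underexposed by 2 stops → need 2 stops brighter.
Shutter speed: 1/30 → 1/15 → 1/8.

1/8s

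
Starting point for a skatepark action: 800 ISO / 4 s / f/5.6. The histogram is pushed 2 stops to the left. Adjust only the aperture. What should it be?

Underexposed by 2 stops → need 2 stops brighter.
Aperture: f/5.6 → f/4 → f/2.8.

f/2.8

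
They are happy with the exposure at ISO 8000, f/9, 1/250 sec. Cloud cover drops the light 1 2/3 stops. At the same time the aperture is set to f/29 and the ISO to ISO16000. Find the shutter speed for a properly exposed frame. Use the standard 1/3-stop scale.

Scene light: 1 2/3 stops darker.
Aperture: f/9 → f/10 → f/11 → f/13 → f/14 → f/16 → f/18 → f/20 → f/22 → f/25 → f/29 — 3 1/3 stops smaller aperture (darker).
ISO: 8000 → 10000 → 12800 → 16000 — 1 stop raised (brighter).
Net so far: 4 stops darker. Shutter speed: 1/250 → 1/200 → 1/160 → 1/125 → 1/100 → 1/80 → 1/60 → 1/50 → 1/40 → 1/30 → 1/25 → 1/20 → 1/15.

1/15s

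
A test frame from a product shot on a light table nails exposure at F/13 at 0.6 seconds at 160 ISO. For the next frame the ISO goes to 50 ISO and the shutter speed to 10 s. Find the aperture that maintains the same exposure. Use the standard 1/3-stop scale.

f/29

ISO: 160 → 125 → 100 → 80 → 64 → 50 — 1 2/3 stops dropped (darker).
Shutter speed: 0.6 → 0.8 → 1 → 1.3 → 1.6 → 2 → 2.5 → 3.2 → 4 → 5 → 6 → 8 → 10 — 4 stops longer (brighter).
Net change so far: 2 1/3 stops brighter. Offset with the aperture: f/13 → f/14 → f/16 → f/18 → f/20 → f/22 → f/25 → f/29.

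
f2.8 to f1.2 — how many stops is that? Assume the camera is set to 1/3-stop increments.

f/2.8 → f/2.5 → f/2.2 → f/2 → f/1.8 → f/1.6 → f/1.4 → f/1.2 — count the steps: 7 third-stops = 2 1/3 stops.

2 1/3 stops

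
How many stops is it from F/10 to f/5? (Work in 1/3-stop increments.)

2 stops

f/10 → f/9 → f/8 → f/7.1 → f/6.3 → f/5.6 → f/5 — count the steps: 6 third-stops = 2 stops.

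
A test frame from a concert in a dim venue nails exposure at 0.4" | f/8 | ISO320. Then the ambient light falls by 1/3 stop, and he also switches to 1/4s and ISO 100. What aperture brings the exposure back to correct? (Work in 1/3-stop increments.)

Scene light: 1/3 stop darker.
Shutter speed: 0.4 → 0.3 → 1/4 — 2/3 stop faster (darker).
ISO: 320 → 250 → 200 → 160 → 125 → 100 — 1 2/3 stops lower (darker).
Net so far: 2 2/3 stops darker. Aperture: f/8 → f/7.1 → f/6.3 → f/5.6 → f/5 → f/4.5 → f/4 → f/3.5 → f/3.2.

f/3.2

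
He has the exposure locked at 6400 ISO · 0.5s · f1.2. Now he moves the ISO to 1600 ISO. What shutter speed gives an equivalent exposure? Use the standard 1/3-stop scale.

2 s

ISO: 6400 → 5000 → 4000 → 3200 → 2500 → 2000 → 1600 — 2 stops lower (darker).
Need 2 stops brighter from the shutter speed: 0.5 → 0.6 → 0.8 → 1 → 1.3 → 1.6 → 2.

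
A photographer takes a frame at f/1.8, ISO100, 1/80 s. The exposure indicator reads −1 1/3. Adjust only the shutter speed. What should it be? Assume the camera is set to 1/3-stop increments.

1/30s

Underexposed by 1 1/3 stops → need 1 1/3 stops brighter.
Shutter speed: 1/80 → 1/60 → 1/50 → 1/40 → 1/30.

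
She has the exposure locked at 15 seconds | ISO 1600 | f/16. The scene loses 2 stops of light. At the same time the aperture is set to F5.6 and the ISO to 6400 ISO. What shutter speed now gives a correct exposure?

Scene light: 2 stops darker.
Aperture: f/16 → f/11 → f/8 → f/5.6 — 3 stops larger aperture (brighter).
ISO: 1600 → 3200 → 6400 — 2 stops higher (brighter).
Net so far: 3 stops brighter. Shutter speed: 15 → 8 → 4 → 2.

2 s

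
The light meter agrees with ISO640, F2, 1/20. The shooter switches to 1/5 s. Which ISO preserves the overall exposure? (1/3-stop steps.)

ISO 160

Shutter speed: 1/20 → 1/15 → 1/13 → 1/10 → 1/8 → 1/6 → 1/5 — 2 stops slower (brighter).
Need 2 stops darker from the ISO: 640 → 500 → 400 → 320 → 250 → 200 → 160.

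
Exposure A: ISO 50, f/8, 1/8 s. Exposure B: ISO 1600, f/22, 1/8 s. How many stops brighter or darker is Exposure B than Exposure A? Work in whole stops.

2 stops brighter

Aperture: f/8 → f/11 → f/16 → f/22 — 3 stops narrower (darker).
Shutter speed: unchanged.
ISO: 50 → 100 → 200 → 400 → 800 → 1600 — 5 stops higher (brighter).
Net: −3 +5 = +2 stops.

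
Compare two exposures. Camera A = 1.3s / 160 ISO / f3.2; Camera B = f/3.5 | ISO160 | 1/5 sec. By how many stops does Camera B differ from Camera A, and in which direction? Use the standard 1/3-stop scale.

3 stops darker

Aperture: f/3.2 → f/3.5 — 1/3 stop narrower (darker).
Shutter speed: 1.3 → 1 → 0.8 → 0.6 → 0.5 → 0.4 → 0.3 → 1/4 → 1/5 — 2 2/3 stops faster (darker).
ISO: unchanged.
Net: −1/3 −2 2/3 = −3 stops.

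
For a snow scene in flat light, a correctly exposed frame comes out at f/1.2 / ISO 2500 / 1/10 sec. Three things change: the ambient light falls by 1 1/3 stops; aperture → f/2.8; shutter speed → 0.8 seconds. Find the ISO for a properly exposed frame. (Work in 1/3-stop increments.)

ISO 4000

Scene light: 1 1/3 stops darker.
Aperture: f/1.2 → f/1.4 → f/1.6 → f/1.8 → f/2 → f/2.2 → f/2.5 → f/2.8 — 2 1/3 stops smaller aperture (darker).
Shutter speed: 1/10 → 1/8 → 1/6 → 1/5 → 1/4 → 0.3 → 0.4 → 0.5 → 0.6 → 0.8 — 3 stops longer (brighter).
Net so far: 2/3 stop darker. ISO: 2500 → 3200 → 4000.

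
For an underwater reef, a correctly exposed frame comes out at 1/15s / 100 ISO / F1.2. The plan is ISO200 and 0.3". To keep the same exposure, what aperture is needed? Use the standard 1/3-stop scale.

ISO: 100 → 125 → 160 → 200 — 1 stop higher (brighter).
Shutter speed: 1/15 → 1/13 → 1/10 → 1/8 → 1/6 → 1/5 → 1/4 → 0.3 — 2 1/3 stops longer (brighter).
Net change so far: 3 1/3 stops brighter. Offset with the aperture: f/1.2 → f/1.4 → f/1.6 → f/1.8 → f/2 → f/2.2 → f/2.5 → f/2.8 → f/3.2 → f/3.5 → f/4.

f/4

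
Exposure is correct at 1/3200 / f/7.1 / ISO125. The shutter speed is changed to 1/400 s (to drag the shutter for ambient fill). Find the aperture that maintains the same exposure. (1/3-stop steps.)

f/20

Shutter speed: 1/3200 → 1/2500 → 1/2000 → 1/1600 → 1/1250 → 1/1000 → 1/800 → 1/640 → 1/500 → 1/400 — 3 stops slower (brighter).
Need 3 stops darker from the aperture: f/7.1 → f/8 → f/9 → f/10 → f/11 → f/13 → f/14 → f/16 → f/18 → f/20.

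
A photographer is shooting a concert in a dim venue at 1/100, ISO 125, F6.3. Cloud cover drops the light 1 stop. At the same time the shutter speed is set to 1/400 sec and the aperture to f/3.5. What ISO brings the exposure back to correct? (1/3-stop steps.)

Scene light: 1 stop darker.
Shutter speed: 1/100 → 1/125 → 1/160 → 1/200 → 1/250 → 1/320 → 1/400 — 2 stops faster (darker).
Aperture: f/6.3 → f/5.6 → f/5 → f/4.5 → f/4 → f/3.5 — 1 2/3 stops wider (brighter).
Net so far: 1 1/3 stops darker. ISO: 125 → 160 → 200 → 250 → 320.

ISO 320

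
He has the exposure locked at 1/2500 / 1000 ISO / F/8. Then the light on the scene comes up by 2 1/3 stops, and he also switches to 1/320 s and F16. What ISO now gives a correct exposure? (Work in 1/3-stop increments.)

Scene light: 2 1/3 stops brighter.
Shutter speed: 1/2500 → 1/2000 → 1/1600 → 1/1250 → 1/1000 → 1/800 → 1/640 → 1/500 → 1/400 → 1/320 — 3 stops longer (brighter).
Aperture: f/8 → f/9 → f/10 → f/11 → f/13 → f/14 → f/16 — 2 stops stopped down (darker).
Net so far: 3 1/3 stops brighter. ISO: 1000 → 800 → 640 → 500 → 400 → 320 → 250 → 200 → 160 → 125 → 100.

ISO 100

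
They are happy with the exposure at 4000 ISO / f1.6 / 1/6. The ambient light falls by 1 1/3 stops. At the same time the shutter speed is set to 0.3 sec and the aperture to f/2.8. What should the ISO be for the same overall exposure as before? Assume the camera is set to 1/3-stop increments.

Scene light: 1 1/3 stops darker.
Shutter speed: 1/6 → 1/5 → 1/4 → 0.3 — 1 stop longer (brighter).
Aperture: f/1.6 → f/1.8 → f/2 → f/2.2 → f/2.5 → f/2.8 — 1 2/3 stops stopped down (darker).
Net so far: 2 stops darker. ISO: 4000 → 5000 → 6400 → 8000 → 10000 → 12800 → 16000.

ISO 16000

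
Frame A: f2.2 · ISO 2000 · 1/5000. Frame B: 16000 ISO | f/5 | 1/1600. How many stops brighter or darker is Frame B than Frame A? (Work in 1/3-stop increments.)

Aperture: f/2.2 → f/2.5 → f/2.8 → f/3.2 → f/3.5 → f/4 → f/4.5 → f/5 — 2 1/3 stops narrower (darker).
Shutter speed: 1/5000 → 1/4000 → 1/3200 → 1/2500 → 1/2000 → 1/1600 — 1 2/3 stops longer (brighter).
ISO: 2000 → 2500 → 3200 → 4000 → 5000 → 6400 → 8000 → 10000 → 12800 → 16000 — 3 stops raised (brighter).
Net: −2 1/3 +1 2/3 +3 = +2 1/3 stops.

2 1/3 stops brighter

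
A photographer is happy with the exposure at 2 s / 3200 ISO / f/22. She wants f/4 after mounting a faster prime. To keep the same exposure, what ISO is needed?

Aperture: f/22 → f/16 → f/11 → f/8 → f/5.6 → f/4 — 5 stops larger aperture (brighter).
Need 5 stops darker from the ISO: 3200 → 1600 → 800 → 400 → 200 → 100.

ISO 100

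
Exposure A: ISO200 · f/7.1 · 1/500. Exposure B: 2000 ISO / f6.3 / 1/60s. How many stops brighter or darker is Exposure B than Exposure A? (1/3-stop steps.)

Aperture: f/7.1 → f/6.3 — 1/3 stop wider (brighter).
Shutter speed: 1/500 → 1/400 → 1/320 → 1/250 → 1/200 → 1/160 → 1/125 → 1/100 → 1/80 → 1/60 — 3 stops slower (brighter).
ISO: 200 → 250 → 320 → 400 → 500 → 640 → 800 → 1000 → 1250 → 1600 → 2000 — 3 1/3 stops raised (brighter).
Net: +1/3 +3 +3 1/3 = +6 2/3 stops.

6 2/3 stops brighter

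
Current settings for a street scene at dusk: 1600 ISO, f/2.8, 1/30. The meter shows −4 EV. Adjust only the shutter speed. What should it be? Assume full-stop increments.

Underexposed by 4 stops → need 4 stops brighter.
Shutter speed: 1/30 → 1/15 → 1/8 → 1/4 → 1/2.

1/2s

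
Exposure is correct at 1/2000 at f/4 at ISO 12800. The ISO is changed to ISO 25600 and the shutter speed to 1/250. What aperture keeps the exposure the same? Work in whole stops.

ISO: 12800 → 25600 — 1 stop higher (brighter).
Shutter speed: 1/2000 → 1/1000 → 1/500 → 1/250 — 3 stops slower (brighter).
Net change so far: 4 stops brighter. Offset with the aperture: f/4 → f/5.6 → f/8 → f/11 → f/16.

f/16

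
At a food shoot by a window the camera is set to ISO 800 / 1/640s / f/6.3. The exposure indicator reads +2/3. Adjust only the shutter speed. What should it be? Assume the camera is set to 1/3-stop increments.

1/1000s

Overexposed by 2/3 stop → need 2/3 stop darker.
Shutter speed: 1/640 → 1/800 → 1/1000.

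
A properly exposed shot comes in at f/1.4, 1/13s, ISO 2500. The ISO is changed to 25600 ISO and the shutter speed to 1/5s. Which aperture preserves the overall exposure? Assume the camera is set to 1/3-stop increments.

ISO: 2500 → 3200 → 4000 → 5000 → 6400 → 8000 → 10000 → 12800 → 16000 → 20000 → 25600 — 3 1/3 stops raised (brighter).
Shutter speed: 1/13 → 1/10 → 1/8 → 1/6 → 1/5 — 1 1/3 stops longer (brighter).
Net change so far: 4 2/3 stops brighter. Offset with the aperture: f/1.4 → f/1.6 → f/1.8 → f/2 → f/2.2 → f/2.5 → f/2.8 → f/3.2 → f/3.5 → f/4 → f/4.5 → f/5 → f/5.6 → f/6.3 → f/7.1.

f/7.1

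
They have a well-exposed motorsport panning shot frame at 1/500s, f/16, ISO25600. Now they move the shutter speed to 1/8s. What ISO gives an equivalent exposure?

ISO 400

Shutter speed: 1/500 → 1/250 → 1/125 → 1/60 → 1/30 → 1/15 → 1/8 — 6 stops slower (brighter).
Need 6 stops darker from the ISO: 25600 → 12800 → 6400 → 3200 → 1600 → 800 → 400.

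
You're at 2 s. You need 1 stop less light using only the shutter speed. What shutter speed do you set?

Shutter speed: 2 → 1 — 1 stop shorter (darker).

1 s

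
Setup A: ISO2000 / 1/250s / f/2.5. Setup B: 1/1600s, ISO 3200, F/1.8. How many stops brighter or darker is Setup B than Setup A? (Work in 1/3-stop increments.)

1 stop darker

Aperture: f/2.5 → f/2.2 → f/2 → f/1.8 — 1 stop wider (brighter).
Shutter speed: 1/250 → 1/320 → 1/400 → 1/500 → 1/640 → 1/800 → 1/1000 → 1/1250 → 1/1600 — 2 2/3 stops faster (darker).
ISO: 2000 → 2500 → 3200 — 2/3 stop raised (brighter).
Net: +1 −2 2/3 +2/3 = −1 stop.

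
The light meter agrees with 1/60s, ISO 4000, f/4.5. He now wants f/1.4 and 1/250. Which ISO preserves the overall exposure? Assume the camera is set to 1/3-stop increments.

Aperture: f/4.5 → f/4 → f/3.5 → f/3.2 → f/2.8 → f/2.5 → f/2.2 → f/2 → f/1.8 → f/1.6 → f/1.4 — 3 1/3 stops wider (brighter).
Shutter speed: 1/60 → 1/80 → 1/100 → 1/125 → 1/160 → 1/200 → 1/250 — 2 stops shorter (darker).
Net change so far: 1 1/3 stops brighter. Offset with the ISO: 4000 → 3200 → 2500 → 2000 → 1600.

ISO 1600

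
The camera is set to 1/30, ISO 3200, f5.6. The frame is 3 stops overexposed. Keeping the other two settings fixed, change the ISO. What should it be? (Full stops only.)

Overexposed by 3 stops → need 3 stops darker.
ISO: 3200 → 1600 → 800 → 400.

ISO 400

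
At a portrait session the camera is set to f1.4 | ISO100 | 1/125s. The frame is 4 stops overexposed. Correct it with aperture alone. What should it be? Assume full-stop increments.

f/5.6

Overexposed by 4 stops → need 4 stops darker.
Aperture: f/1.4 → f/2 → f/2.8 → f/4 → f/5.6.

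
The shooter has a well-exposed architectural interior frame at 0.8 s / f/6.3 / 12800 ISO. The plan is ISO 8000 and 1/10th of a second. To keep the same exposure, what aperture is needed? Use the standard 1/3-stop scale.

ISO: 12800 → 10000 → 8000 — 2/3 stop dropped (darker).
Shutter speed: 0.8 → 0.6 → 0.5 → 0.4 → 0.3 → 1/4 → 1/5 → 1/6 → 1/8 → 1/10 — 3 stops faster (darker).
Net change so far: 3 2/3 stops darker. Offset with the aperture: f/6.3 → f/5.6 → f/5 → f/4.5 → f/4 → f/3.5 → f/3.2 → f/2.8 → f/2.5 → f/2.2 → f/2 → f/1.8.

f/1.8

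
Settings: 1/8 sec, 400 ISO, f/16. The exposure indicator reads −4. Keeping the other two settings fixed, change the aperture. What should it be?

f/4

Underexposed by 4 stops → need 4 stops brighter.
Aperture: f/16 → f/11 → f/8 → f/5.6 → f/4.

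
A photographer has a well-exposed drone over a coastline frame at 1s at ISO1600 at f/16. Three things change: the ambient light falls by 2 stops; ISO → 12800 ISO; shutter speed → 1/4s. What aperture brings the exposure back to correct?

f/11

Scene light: 2 stops darker.
ISO: 1600 → 3200 → 6400 → 12800 — 3 stops higher (brighter).
Shutter speed: 1 → 1/2 → 1/4 — 2 stops shorter (darker).
Net so far: 1 stop darker. Aperture: f/16 → f/11.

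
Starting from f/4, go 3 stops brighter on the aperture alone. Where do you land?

Aperture: f/4 → f/2.8 → f/2 → f/1.4 — 3 stops opened up (brighter).

f/1.4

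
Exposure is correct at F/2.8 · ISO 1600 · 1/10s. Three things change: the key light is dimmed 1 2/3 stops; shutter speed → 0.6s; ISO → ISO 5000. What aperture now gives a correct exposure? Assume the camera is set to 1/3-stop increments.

f/7.1

Scene light: 1 2/3 stops darker.
Shutter speed: 1/10 → 1/8 → 1/6 → 1/5 → 1/4 → 0.3 → 0.4 → 0.5 → 0.6 — 2 2/3 stops longer (brighter).
ISO: 1600 → 2000 → 2500 → 3200 → 4000 → 5000 — 1 2/3 stops raised (brighter).
Net so far: 2 2/3 stops brighter. Aperture: f/2.8 → f/3.2 → f/3.5 → f/4 → f/4.5 → f/5 → f/5.6 → f/6.3 → f/7.1.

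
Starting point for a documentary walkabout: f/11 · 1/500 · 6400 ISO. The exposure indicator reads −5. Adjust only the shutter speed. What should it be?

1/15s

Underexposed by 5 stops → need 5 stops brighter.
Shutter speed: 1/500 → 1/250 → 1/125 → 1/60 → 1/30 → 1/15.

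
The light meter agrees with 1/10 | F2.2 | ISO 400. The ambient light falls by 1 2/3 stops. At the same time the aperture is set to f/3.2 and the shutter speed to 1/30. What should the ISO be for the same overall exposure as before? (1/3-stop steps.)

Scene light: 1 2/3 stops darker.
Aperture: f/2.2 → f/2.5 → f/2.8 → f/3.2 — 1 stop smaller aperture (darker).
Shutter speed: 1/10 → 1/13 → 1/15 → 1/20 → 1/25 → 1/30 — 1 2/3 stops shorter (darker).
Net so far: 4 1/3 stops darker. ISO: 400 → 500 → 640 → 800 → 1000 → 1250 → 1600 → 2000 → 2500 → 3200 → 4000 → 5000 → 6400 → 8000.

ISO 8000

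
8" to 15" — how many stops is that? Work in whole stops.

8 → 15 — count the steps: 1 stop.

1 stop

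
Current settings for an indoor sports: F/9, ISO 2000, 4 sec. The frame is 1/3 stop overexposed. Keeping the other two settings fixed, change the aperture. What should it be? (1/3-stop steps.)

f/10

Overexposed by 1/3 stop → need 1/3 stop darker.
Aperture: f/9 → f/10.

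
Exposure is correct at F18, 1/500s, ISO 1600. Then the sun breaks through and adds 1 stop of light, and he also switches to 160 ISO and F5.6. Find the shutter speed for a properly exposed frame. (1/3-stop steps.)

1/1000s

Scene light: 1 stop brighter.
ISO: 1600 → 1250 → 1000 → 800 → 640 → 500 → 400 → 320 → 250 → 200 → 160 — 3 1/3 stops lower (darker).
Aperture: f/18 → f/16 → f/14 → f/13 → f/11 → f/10 → f/9 → f/8 → f/7.1 → f/6.3 → f/5.6 — 3 1/3 stops wider (brighter).
Net so far: 1 stop brighter. Shutter speed: 1/500 → 1/640 → 1/800 → 1/1000.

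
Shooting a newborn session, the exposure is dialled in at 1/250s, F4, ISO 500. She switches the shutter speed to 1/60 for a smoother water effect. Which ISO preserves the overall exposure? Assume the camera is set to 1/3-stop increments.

ISO 125

Shutter speed: 1/250 → 1/200 → 1/160 → 1/125 → 1/100 → 1/80 → 1/60 — 2 stops longer (brighter).
Need 2 stops darker from the ISO: 500 → 400 → 320 → 250 → 200 → 160 → 125.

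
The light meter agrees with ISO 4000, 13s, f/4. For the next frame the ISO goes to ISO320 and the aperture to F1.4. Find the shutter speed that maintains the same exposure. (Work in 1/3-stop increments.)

20 s

ISO: 4000 → 3200 → 2500 → 2000 → 1600 → 1250 → 1000 → 800 → 640 → 500 → 400 → 320 — 3 2/3 stops dropped (darker).
Aperture: f/4 → f/3.5 → f/3.2 → f/2.8 → f/2.5 → f/2.2 → f/2 → f/1.8 → f/1.6 → f/1.4 — 3 stops wider (brighter).
Net change so far: 2/3 stop darker. Offset with the shutter speed: 13 → 15 → 20.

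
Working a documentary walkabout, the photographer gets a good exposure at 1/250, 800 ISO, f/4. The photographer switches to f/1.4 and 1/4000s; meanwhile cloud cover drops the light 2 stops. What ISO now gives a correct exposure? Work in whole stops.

ISO 6400

Scene light: 2 stops darker.
Aperture: f/4 → f/2.8 → f/2 → f/1.4 — 3 stops wider (brighter).
Shutter speed: 1/250 → 1/500 → 1/1000 → 1/2000 → 1/4000 — 4 stops shorter (darker).
Net so far: 3 stops darker. ISO: 800 → 1600 → 3200 → 6400.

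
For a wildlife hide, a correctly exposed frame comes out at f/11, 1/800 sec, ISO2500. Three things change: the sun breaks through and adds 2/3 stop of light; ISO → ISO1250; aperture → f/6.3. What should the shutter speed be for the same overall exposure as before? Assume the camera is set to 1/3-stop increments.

Scene light: 2/3 stop brighter.
ISO: 2500 → 2000 → 1600 → 1250 — 1 stop dropped (darker).
Aperture: f/11 → f/10 → f/9 → f/8 → f/7.1 → f/6.3 — 1 2/3 stops opened up (brighter).
Net so far: 1 1/3 stops brighter. Shutter speed: 1/800 → 1/1000 → 1/1250 → 1/1600 → 1/2000.

1/2000s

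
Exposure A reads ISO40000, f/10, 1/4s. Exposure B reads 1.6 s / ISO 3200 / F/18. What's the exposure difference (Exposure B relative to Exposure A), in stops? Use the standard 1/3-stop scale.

Aperture: f/10 → f/11 → f/13 → f/14 → f/16 → f/18 — 1 2/3 stops stopped down (darker).
Shutter speed: 1/4 → 0.3 → 0.4 → 0.5 → 0.6 → 0.8 → 1 → 1.3 → 1.6 — 2 2/3 stops longer (brighter).
ISO: 40000 → 32000 → 25600 → 20000 → 16000 → 12800 → 10000 → 8000 → 6400 → 5000 → 4000 → 3200 — 3 2/3 stops dropped (darker).
Net: −1 2/3 +2 2/3 −3 2/3 = −2 2/3 stops.

2 2/3 stops darker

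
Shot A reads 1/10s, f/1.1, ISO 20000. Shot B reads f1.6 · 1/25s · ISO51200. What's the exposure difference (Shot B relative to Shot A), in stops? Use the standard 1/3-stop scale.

1 stop darker

Aperture: f/1.1 → f/1.2 → f/1.4 → f/1.6 — 1 stop smaller aperture (darker).
Shutter speed: 1/10 → 1/13 → 1/15 → 1/20 → 1/25 — 1 1/3 stops shorter (darker).
ISO: 20000 → 25600 → 32000 → 40000 → 51200 — 1 1/3 stops raised (brighter).
Net: −1 −1 1/3 +1 1/3 = −1 stop.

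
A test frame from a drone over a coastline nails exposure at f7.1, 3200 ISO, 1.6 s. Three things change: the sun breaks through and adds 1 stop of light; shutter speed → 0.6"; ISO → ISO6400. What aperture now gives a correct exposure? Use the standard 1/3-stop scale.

f/9

Scene light: 1 stop brighter.
Shutter speed: 1.6 → 1.3 → 1 → 0.8 → 0.6 — 1 1/3 stops shorter (darker).
ISO: 3200 → 4000 → 5000 → 6400 — 1 stop higher (brighter).
Net so far: 2/3 stop brighter. Aperture: f/7.1 → f/8 → f/9.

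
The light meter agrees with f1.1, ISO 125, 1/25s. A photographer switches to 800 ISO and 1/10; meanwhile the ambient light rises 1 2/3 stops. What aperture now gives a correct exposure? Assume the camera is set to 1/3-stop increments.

Scene light: 1 2/3 stops brighter.
ISO: 125 → 160 → 200 → 250 → 320 → 400 → 500 → 640 → 800 — 2 2/3 stops raised (brighter).
Shutter speed: 1/25 → 1/20 → 1/15 → 1/13 → 1/10 — 1 1/3 stops longer (brighter).
Net so far: 5 2/3 stops brighter. Aperture: f/1.1 → f/1.2 → f/1.4 → f/1.6 → f/1.8 → f/2 → f/2.2 → f/2.5 → f/2.8 → f/3.2 → f/3.5 → f/4 → f/4.5 → f/5 → f/5.6 → f/6.3 → f/7.1 → f/8.

f/8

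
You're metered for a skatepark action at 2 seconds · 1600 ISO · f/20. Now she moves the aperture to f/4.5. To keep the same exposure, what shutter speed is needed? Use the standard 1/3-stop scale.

Aperture: f/20 → f/18 → f/16 → f/14 → f/13 → f/11 → f/10 → f/9 → f/8 → f/7.1 → f/6.3 → f/5.6 → f/5 → f/4.5 — 4 1/3 stops opened up (brighter).
Need 4 1/3 stops darker from the shutter speed: 2 → 1.6 → 1.3 → 1 → 0.8 → 0.6 → 0.5 → 0.4 → 0.3 → 1/4 → 1/5 → 1/6 → 1/8 → 1/10.

1/10s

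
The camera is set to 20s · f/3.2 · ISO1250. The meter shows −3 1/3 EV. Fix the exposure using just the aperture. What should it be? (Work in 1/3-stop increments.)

Underexposed by 3 1/3 stops → need 3 1/3 stops brighter.
Aperture: f/3.2 → f/2.8 → f/2.5 → f/2.2 → f/2 → f/1.8 → f/1.6 → f/1.4 → f/1.2 → f/1.1 → f/1.0.

f/1.0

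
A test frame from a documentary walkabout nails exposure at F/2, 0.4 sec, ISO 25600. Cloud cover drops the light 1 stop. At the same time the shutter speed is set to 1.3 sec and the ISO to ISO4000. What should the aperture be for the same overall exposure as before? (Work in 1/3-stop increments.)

Scene light: 1 stop darker.
Shutter speed: 0.4 → 0.5 → 0.6 → 0.8 → 1 → 1.3 — 1 2/3 stops slower (brighter).
ISO: 25600 → 20000 → 16000 → 12800 → 10000 → 8000 → 6400 → 5000 → 4000 — 2 2/3 stops dropped (darker).
Net so far: 2 stops darker. Aperture: f/2 → f/1.8 → f/1.6 → f/1.4 → f/1.2 → f/1.1 → f/1.0.

f/1.0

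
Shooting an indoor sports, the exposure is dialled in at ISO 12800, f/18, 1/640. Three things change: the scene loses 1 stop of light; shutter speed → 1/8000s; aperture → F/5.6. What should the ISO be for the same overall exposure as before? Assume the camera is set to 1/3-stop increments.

Scene light: 1 stop darker.
Shutter speed: 1/640 → 1/800 → 1/1000 → 1/1250 → 1/1600 → 1/2000 → 1/2500 → 1/3200 → 1/4000 → 1/5000 → 1/6400 → 1/8000 — 3 2/3 stops shorter (darker).
Aperture: f/18 → f/16 → f/14 → f/13 → f/11 → f/10 → f/9 → f/8 → f/7.1 → f/6.3 → f/5.6 — 3 1/3 stops wider (brighter).
Net so far: 1 1/3 stops darker. ISO: 12800 → 16000 → 20000 → 25600 → 32000.

ISO 32000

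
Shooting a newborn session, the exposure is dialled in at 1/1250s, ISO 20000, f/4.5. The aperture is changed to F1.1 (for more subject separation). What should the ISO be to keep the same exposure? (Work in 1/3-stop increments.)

Aperture: f/4.5 → f/4 → f/3.5 → f/3.2 → f/2.8 → f/2.5 → f/2.2 → f/2 → f/1.8 → f/1.6 → f/1.4 → f/1.2 → f/1.1 — 4 stops larger aperture (brighter).
Need 4 stops darker from the ISO: 20000 → 16000 → 12800 → 10000 → 8000 → 6400 → 5000 → 4000 → 3200 → 2500 → 2000 → 1600 → 1250.

ISO 1250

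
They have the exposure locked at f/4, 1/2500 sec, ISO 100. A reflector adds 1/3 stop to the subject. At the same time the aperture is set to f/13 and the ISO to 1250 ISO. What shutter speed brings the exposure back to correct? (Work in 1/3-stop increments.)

Scene light: 1/3 stop brighter.
Aperture: f/4 → f/4.5 → f/5 → f/5.6 → f/6.3 → f/7.1 → f/8 → f/9 → f/10 → f/11 → f/13 — 3 1/3 stops narrower (darker).
ISO: 100 → 125 → 160 → 200 → 250 → 320 → 400 → 500 → 640 → 800 → 1000 → 1250 — 3 2/3 stops raised (brighter).
Net so far: 2/3 stop brighter. Shutter speed: 1/2500 → 1/3200 → 1/4000.

1/4000s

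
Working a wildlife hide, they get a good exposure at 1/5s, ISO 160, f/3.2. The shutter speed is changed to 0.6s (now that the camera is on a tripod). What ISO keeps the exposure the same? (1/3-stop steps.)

ISO 50

Shutter speed: 1/5 → 1/4 → 0.3 → 0.4 → 0.5 → 0.6 — 1 2/3 stops slower (brighter).
Need 1 2/3 stops darker from the ISO: 160 → 125 → 100 → 80 → 64 → 50.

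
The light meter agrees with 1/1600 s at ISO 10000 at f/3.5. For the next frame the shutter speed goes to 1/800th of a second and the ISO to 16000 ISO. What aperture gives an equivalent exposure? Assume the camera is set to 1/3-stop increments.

f/6.3

Shutter speed: 1/1600 → 1/1250 → 1/1000 → 1/800 — 1 stop longer (brighter).
ISO: 10000 → 12800 → 16000 — 2/3 stop higher (brighter).
Net change so far: 1 2/3 stops brighter. Offset with the aperture: f/3.5 → f/4 → f/4.5 → f/5 → f/5.6 → f/6.3.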